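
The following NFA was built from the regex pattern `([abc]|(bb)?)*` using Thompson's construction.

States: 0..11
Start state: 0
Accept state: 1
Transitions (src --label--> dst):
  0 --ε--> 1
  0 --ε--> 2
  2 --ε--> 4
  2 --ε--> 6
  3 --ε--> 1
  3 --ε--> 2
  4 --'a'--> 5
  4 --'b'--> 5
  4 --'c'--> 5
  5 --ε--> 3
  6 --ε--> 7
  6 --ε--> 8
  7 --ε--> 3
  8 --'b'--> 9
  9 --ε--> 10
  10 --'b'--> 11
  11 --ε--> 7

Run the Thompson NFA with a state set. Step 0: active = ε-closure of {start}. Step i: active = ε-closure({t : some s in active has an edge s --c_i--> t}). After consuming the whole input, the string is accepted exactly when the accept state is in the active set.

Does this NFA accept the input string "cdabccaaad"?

initial (ε-close {0}): {0,1,2,3,4,6,7,8}
'c' @ 1: {1,2,3,4,5,6,7,8}  ✓accept
'd' @ 2: {}  — dead — no transitions
rest 'abccaaad' ignored (set empty)
final: {}; accept 1 not in set

Answer: REJECT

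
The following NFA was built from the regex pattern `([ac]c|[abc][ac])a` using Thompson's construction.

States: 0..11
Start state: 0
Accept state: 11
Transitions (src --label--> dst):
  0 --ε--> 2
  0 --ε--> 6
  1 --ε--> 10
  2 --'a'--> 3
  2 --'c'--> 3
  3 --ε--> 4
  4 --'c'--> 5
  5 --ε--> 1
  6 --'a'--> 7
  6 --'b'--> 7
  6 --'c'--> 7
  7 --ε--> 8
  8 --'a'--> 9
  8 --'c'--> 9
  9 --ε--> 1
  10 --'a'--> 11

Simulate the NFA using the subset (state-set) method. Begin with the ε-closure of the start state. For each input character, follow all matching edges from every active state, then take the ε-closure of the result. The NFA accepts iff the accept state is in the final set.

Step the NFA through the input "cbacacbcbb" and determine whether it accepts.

S₀ = ε-closure({0}) = {0,2,6}
'c' @ 1: {3,4,7,8}
'b' @ 2: {}  — no active states
rest 'acacbcbb' ignored (set empty)
final: {}; accept 11 not in set

Answer: REJECT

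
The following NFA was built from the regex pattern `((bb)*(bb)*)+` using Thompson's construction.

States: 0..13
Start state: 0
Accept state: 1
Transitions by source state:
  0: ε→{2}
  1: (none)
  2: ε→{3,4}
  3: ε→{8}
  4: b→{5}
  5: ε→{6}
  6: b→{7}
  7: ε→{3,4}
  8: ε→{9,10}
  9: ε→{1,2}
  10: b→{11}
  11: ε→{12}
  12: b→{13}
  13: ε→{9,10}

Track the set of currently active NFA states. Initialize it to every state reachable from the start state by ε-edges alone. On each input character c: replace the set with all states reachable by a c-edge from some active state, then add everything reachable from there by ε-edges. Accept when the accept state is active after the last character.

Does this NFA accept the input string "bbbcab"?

start: ε-closure({0}) = {0,1,2,3,4,8,9,10}
'b' @ 1: {5,6,11,12}
'b' @ 2: {1,2,3,4,7,8,9,10,13}  ✓accept
'b' @ 3: {5,6,11,12}
'c' @ 4: {}  — no active states
rest 'ab' ignored (set empty)
final: {}; accept 1 not in set

Answer: REJECT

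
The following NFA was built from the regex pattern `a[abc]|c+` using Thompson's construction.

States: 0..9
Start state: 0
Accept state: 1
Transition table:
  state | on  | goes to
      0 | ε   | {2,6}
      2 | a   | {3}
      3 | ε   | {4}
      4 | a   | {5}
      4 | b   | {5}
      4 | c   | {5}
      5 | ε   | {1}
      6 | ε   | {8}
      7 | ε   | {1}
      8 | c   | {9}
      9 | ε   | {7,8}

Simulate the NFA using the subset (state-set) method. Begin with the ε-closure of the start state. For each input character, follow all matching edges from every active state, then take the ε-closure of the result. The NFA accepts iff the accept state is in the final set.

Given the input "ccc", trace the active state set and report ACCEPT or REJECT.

Answer: ACCEPT

Steps:
initial (ε-close {0}): {0,2,6,8}
'c' @ 1: {1,7,8,9}  ✓accept
'c' @ 2: {1,7,8,9}  ✓accept
'c' @ 3: {1,7,8,9}  ✓accept
after full input: {1,7,8,9}  (accept=1 in)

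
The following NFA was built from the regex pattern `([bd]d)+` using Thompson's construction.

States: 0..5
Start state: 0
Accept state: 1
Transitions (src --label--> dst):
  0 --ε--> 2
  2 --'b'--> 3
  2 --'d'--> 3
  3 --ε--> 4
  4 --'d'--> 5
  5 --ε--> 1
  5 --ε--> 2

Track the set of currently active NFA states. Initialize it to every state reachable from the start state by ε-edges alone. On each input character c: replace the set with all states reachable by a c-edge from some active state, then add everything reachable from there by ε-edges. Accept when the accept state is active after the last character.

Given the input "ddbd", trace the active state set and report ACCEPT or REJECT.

start: ε-closure({0}) = {0,2}
'd' @ 1: {3,4}
'd' @ 2: {1,2,5}  ✓accept
'b' @ 3: {3,4}
'd' @ 4: {1,2,5}  ✓accept
final: {1,2,5}; accept 1 in set

Answer: ACCEPT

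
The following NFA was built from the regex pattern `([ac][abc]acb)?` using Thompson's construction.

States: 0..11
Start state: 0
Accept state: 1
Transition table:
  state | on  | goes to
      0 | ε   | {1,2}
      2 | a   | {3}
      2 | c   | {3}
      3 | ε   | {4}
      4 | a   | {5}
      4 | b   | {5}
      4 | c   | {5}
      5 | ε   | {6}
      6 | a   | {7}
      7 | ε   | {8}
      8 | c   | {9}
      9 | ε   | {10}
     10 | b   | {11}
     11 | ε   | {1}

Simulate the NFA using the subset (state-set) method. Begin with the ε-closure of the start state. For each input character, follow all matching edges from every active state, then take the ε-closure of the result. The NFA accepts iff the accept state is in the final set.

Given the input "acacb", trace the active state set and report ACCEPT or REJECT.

start: ε-closure({0}) = {0,1,2}
'a' @ 1: {3,4}
'c' @ 2: {5,6}
'a' @ 3: {7,8}
'c' @ 4: {9,10}
'b' @ 5: {1,11}  (accept∈set)
after full input: {1,11}  (accept=1 in)

Answer: ACCEPT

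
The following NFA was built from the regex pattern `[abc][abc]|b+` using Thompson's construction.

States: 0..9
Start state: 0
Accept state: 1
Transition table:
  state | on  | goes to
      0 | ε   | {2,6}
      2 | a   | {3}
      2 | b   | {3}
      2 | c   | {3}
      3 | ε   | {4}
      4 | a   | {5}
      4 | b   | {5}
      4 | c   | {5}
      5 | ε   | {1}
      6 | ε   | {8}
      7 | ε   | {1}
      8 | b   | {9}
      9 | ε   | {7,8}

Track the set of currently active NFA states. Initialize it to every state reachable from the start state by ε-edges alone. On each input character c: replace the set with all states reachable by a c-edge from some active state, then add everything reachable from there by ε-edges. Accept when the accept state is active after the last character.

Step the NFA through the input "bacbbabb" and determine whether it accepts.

Answer: REJECT

Steps:
start: ε-closure({0}) = {0,2,6,8}
'b' @ 1: {1,3,4,7,8,9}  (accept∈set)
'a' @ 2: {1,5}  (accept∈set)
'c' @ 3: {}  — state set empty
rest 'bbabb' ignored (set empty)
end set {} — state 1 not in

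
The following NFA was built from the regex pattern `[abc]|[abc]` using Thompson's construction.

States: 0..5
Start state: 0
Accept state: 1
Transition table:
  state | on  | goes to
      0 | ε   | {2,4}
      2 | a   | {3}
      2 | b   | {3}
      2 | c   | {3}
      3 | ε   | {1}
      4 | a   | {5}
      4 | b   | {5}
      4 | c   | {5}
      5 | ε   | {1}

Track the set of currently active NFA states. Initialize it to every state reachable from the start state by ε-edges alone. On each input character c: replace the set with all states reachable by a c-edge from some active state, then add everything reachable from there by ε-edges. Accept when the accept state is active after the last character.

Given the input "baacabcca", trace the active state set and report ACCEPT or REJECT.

start: ε-closure({0}) = {0,2,4}
'b' @ 1: {1,3,5}  ✓accept
'a' @ 2: {}  — dead — no transitions
rest 'acabcca' ignored (set empty)
end set {} — state 1 not in

Answer: REJECT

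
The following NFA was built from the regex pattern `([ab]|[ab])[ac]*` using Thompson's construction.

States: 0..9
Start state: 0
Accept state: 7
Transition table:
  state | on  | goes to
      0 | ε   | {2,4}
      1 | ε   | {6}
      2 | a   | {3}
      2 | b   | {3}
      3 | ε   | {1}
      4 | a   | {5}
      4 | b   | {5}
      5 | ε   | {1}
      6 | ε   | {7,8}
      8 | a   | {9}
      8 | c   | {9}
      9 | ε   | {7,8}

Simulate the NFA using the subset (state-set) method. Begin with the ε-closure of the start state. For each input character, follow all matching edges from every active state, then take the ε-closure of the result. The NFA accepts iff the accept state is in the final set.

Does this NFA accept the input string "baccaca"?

Answer: ACCEPT

Steps:
initial (ε-close {0}): {0,2,4}
'b' @ 1: {1,3,5,6,7,8}  ✓accept
'a' @ 2: {7,8,9}  ✓accept
'c' @ 3: {7,8,9}  ✓accept
'c' @ 4: {7,8,9}  ✓accept
'a' @ 5: {7,8,9}  ✓accept
'c' @ 6: {7,8,9}  ✓accept
'a' @ 7: {7,8,9}  ✓accept
after full input: {7,8,9}  (accept=7 in)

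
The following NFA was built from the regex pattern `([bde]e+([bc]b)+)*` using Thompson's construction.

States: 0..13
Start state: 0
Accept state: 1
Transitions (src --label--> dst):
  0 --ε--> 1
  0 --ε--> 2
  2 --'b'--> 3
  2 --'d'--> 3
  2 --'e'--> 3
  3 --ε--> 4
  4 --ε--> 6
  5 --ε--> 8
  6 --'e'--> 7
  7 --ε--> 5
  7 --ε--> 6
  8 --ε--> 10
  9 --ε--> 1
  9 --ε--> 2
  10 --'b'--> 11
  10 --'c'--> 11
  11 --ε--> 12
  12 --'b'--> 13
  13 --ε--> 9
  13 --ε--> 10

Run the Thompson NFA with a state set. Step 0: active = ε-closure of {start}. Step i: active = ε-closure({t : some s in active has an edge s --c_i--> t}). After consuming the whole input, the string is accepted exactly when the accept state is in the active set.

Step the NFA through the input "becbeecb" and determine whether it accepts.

Answer: ACCEPT

Steps:
start: ε-closure({0}) = {0,1,2}
'b' @ 1: {3,4,6}
'e' @ 2: {5,6,7,8,10}
'c' @ 3: {11,12}
'b' @ 4: {1,2,9,10,13}  [accepting]
'e' @ 5: {3,4,6}
'e' @ 6: {5,6,7,8,10}
'c' @ 7: {11,12}
'b' @ 8: {1,2,9,10,13}  [accepting]
after full input: {1,2,9,10,13}  (accept=1 in)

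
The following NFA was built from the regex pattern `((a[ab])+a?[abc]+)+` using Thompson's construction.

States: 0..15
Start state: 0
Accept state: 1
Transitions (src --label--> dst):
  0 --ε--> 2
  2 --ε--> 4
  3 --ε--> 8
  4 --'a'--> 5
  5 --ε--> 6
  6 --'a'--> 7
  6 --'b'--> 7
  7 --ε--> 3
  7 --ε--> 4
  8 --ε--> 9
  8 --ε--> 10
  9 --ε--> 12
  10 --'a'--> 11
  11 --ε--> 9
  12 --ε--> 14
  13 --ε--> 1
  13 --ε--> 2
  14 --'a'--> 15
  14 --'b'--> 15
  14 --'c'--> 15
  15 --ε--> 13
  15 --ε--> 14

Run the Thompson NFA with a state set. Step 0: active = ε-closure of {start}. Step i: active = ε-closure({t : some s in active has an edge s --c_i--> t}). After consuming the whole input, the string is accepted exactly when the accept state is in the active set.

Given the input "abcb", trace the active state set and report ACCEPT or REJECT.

start: ε-closure({0}) = {0,2,4}
'a' @ 1: {5,6}
'b' @ 2: {3,4,7,8,9,10,12,14}
'c' @ 3: {1,2,4,13,14,15}  ✓accept
'b' @ 4: {1,2,4,13,14,15}  ✓accept
final: {1,2,4,13,14,15}; accept 1 in set

Answer: ACCEPT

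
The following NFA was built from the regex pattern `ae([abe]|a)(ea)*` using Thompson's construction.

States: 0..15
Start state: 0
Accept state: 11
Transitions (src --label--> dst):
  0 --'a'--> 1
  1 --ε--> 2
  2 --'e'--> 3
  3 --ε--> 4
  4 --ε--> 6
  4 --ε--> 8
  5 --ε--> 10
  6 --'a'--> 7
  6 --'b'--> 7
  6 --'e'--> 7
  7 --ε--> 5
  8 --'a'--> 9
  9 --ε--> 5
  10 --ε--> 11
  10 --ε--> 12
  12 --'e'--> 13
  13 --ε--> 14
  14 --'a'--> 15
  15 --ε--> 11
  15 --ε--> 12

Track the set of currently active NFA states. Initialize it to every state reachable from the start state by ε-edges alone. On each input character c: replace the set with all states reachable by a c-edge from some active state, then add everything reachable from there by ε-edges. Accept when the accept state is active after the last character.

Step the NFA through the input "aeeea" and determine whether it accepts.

start: ε-closure({0}) = {0}
'a' @ 1: {1,2}
'e' @ 2: {3,4,6,8}
'e' @ 3: {5,7,10,11,12}  [accepting]
'e' @ 4: {13,14}
'a' @ 5: {11,12,15}  [accepting]
after full input: {11,12,15}  (accept=11 in)

Answer: ACCEPT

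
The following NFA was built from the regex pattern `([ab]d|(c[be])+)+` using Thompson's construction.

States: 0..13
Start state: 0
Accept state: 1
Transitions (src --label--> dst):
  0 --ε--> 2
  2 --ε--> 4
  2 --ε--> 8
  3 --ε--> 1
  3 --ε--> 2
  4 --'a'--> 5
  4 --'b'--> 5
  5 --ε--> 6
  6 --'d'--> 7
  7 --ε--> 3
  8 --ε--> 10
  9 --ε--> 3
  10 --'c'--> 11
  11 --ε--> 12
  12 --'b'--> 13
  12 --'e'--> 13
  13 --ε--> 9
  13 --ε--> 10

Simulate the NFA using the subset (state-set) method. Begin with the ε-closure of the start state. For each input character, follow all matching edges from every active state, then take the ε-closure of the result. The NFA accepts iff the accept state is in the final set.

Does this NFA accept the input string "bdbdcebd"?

start: ε-closure({0}) = {0,2,4,8,10}
'b' @ 1: {5,6}
'd' @ 2: {1,2,3,4,7,8,10}  ✓accept
'b' @ 3: {5,6}
'd' @ 4: {1,2,3,4,7,8,10}  ✓accept
'c' @ 5: {11,12}
'e' @ 6: {1,2,3,4,8,9,10,13}  ✓accept
'b' @ 7: {5,6}
'd' @ 8: {1,2,3,4,7,8,10}  ✓accept
final: {1,2,3,4,7,8,10}; accept 1 in set

Answer: ACCEPT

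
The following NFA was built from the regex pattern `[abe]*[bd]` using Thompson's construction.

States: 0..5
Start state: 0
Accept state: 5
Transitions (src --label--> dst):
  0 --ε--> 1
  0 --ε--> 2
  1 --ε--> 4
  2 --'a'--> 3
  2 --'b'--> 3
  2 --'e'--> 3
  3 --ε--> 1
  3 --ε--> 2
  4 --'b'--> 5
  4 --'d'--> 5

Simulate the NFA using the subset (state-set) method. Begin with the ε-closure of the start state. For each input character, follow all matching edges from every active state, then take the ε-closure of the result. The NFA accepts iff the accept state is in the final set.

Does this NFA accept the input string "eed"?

start: ε-closure({0}) = {0,1,2,4}
'e' @ 1: {1,2,3,4}
'e' @ 2: {1,2,3,4}
'd' @ 3: {5}  ✓accept
after full input: {5}  (accept=5 in)

Answer: ACCEPT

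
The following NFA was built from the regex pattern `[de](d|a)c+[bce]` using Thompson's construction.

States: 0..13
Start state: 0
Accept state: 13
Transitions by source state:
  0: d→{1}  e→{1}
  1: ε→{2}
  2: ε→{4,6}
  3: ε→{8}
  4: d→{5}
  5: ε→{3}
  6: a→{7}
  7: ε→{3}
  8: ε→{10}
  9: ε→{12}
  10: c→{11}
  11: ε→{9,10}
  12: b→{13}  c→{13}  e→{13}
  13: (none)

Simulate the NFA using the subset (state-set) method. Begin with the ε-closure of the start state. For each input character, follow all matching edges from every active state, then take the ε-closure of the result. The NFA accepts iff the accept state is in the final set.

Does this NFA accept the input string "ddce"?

S₀ = ε-closure({0}) = {0}
'd' @ 1: {1,2,4,6}
'd' @ 2: {3,5,8,10}
'c' @ 3: {9,10,11,12}
'e' @ 4: {13}  (accept∈set)
final: {13}; accept 13 in set

Answer: ACCEPT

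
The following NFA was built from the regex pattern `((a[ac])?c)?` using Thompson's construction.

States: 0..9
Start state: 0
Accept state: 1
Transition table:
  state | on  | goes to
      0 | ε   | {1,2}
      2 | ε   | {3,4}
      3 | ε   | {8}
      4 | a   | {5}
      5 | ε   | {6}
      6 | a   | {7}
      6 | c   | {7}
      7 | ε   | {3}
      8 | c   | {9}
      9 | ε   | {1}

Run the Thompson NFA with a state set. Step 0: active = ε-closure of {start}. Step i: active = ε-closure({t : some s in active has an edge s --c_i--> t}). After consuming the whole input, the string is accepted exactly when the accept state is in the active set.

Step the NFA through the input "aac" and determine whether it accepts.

Answer: ACCEPT

Trace:
initial (ε-close {0}): {0,1,2,3,4,8}
'a' @ 1: {5,6}
'a' @ 2: {3,7,8}
'c' @ 3: {1,9}  (accept∈set)
end set {1,9} — state 1 in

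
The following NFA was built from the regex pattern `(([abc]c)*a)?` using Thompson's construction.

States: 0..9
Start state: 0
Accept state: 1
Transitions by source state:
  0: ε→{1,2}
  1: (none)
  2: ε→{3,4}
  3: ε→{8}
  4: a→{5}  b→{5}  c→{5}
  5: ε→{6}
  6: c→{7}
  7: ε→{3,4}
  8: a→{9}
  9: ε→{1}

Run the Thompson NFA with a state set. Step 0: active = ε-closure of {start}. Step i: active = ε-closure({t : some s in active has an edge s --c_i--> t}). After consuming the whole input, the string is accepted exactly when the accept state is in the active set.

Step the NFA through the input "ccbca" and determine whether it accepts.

start: ε-closure({0}) = {0,1,2,3,4,8}
'c' @ 1: {5,6}
'c' @ 2: {3,4,7,8}
'b' @ 3: {5,6}
'c' @ 4: {3,4,7,8}
'a' @ 5: {1,5,6,9}  ✓accept
end set {1,5,6,9} — state 1 in

Answer: ACCEPT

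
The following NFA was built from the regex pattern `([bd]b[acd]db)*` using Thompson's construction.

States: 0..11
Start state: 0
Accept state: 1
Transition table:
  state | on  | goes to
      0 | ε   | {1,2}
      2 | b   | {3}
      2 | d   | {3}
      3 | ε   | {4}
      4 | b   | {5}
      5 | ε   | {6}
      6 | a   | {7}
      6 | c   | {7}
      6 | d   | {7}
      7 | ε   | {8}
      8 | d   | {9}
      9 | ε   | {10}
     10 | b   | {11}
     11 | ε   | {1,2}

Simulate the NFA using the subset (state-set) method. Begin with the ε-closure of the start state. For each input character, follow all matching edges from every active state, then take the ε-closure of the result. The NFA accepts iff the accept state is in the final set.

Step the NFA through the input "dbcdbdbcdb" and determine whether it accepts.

initial (ε-close {0}): {0,1,2}
'd' @ 1: {3,4}
'b' @ 2: {5,6}
'c' @ 3: {7,8}
'd' @ 4: {9,10}
'b' @ 5: {1,2,11}  (accept∈set)
'd' @ 6: {3,4}
'b' @ 7: {5,6}
'c' @ 8: {7,8}
'd' @ 9: {9,10}
'b' @ 10: {1,2,11}  (accept∈set)
after full input: {1,2,11}  (accept=1 in)

Answer: ACCEPT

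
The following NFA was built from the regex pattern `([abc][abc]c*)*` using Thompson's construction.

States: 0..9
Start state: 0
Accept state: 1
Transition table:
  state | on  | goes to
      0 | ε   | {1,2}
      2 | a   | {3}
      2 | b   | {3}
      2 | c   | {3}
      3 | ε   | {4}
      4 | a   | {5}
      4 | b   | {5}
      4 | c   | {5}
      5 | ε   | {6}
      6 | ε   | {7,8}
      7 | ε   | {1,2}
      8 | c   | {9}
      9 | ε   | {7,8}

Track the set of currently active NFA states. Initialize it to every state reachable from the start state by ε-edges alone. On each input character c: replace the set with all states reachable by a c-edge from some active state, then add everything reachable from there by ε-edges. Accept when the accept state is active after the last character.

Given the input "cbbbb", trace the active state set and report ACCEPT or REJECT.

S₀ = ε-closure({0}) = {0,1,2}
'c' @ 1: {3,4}
'b' @ 2: {1,2,5,6,7,8}  (accept∈set)
'b' @ 3: {3,4}
'b' @ 4: {1,2,5,6,7,8}  (accept∈set)
'b' @ 5: {3,4}
after full input: {3,4}  (accept=1 not in)

Answer: REJECT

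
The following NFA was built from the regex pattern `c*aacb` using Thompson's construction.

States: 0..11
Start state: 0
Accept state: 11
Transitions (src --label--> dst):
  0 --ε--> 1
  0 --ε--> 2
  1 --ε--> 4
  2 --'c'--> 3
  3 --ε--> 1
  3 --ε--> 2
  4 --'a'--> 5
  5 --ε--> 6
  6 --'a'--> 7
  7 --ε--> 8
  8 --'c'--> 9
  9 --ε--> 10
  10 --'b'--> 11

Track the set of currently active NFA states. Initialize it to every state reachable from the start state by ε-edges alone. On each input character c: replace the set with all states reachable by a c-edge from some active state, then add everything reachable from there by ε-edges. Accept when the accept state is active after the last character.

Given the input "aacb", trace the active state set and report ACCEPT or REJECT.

start: ε-closure({0}) = {0,1,2,4}
'a' @ 1: {5,6}
'a' @ 2: {7,8}
'c' @ 3: {9,10}
'b' @ 4: {11}  ✓accept
after full input: {11}  (accept=11 in)

Answer: ACCEPT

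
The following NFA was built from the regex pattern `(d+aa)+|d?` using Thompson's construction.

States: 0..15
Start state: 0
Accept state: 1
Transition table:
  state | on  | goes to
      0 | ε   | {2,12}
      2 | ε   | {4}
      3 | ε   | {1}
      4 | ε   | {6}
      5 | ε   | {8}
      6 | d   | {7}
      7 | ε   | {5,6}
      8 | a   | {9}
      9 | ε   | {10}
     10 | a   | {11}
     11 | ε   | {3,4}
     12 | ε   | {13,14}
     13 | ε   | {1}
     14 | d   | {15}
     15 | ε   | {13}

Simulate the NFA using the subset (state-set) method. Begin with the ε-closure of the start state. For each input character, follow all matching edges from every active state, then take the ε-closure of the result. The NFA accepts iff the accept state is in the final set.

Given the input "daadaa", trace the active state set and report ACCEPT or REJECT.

Answer: ACCEPT

Trace:
start: ε-closure({0}) = {0,1,2,4,6,12,13,14}
'd' @ 1: {1,5,6,7,8,13,15}  ✓accept
'a' @ 2: {9,10}
'a' @ 3: {1,3,4,6,11}  ✓accept
'd' @ 4: {5,6,7,8}
'a' @ 5: {9,10}
'a' @ 6: {1,3,4,6,11}  ✓accept
end set {1,3,4,6,11} — state 1 in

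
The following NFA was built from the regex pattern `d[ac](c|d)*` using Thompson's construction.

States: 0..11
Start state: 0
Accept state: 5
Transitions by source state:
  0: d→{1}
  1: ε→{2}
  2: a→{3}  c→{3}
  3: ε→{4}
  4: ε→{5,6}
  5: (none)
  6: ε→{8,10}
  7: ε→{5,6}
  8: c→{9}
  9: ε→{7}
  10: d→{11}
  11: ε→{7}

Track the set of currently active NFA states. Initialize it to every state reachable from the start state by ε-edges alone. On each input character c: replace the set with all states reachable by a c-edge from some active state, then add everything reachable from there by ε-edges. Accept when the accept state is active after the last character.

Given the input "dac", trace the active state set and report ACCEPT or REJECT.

S₀ = ε-closure({0}) = {0}
'd' @ 1: {1,2}
'a' @ 2: {3,4,5,6,8,10}  ✓accept
'c' @ 3: {5,6,7,8,9,10}  ✓accept
end set {5,6,7,8,9,10} — state 5 in

Answer: ACCEPT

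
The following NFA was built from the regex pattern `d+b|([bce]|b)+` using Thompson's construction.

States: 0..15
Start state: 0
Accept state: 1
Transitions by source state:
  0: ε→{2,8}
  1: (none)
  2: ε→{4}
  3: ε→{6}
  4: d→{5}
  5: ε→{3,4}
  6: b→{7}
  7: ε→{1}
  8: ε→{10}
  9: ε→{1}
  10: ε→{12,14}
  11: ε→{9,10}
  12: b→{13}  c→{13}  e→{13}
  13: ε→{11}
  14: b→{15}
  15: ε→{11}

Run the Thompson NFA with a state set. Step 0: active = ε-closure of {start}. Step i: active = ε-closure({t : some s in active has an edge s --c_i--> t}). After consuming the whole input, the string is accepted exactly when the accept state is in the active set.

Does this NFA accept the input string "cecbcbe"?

initial (ε-close {0}): {0,2,4,8,10,12,14}
'c' @ 1: {1,9,10,11,12,13,14}  ✓accept
'e' @ 2: {1,9,10,11,12,13,14}  ✓accept
'c' @ 3: {1,9,10,11,12,13,14}  ✓accept
'b' @ 4: {1,9,10,11,12,13,14,15}  ✓accept
'c' @ 5: {1,9,10,11,12,13,14}  ✓accept
'b' @ 6: {1,9,10,11,12,13,14,15}  ✓accept
'e' @ 7: {1,9,10,11,12,13,14}  ✓accept
final: {1,9,10,11,12,13,14}; accept 1 in set

Answer: ACCEPT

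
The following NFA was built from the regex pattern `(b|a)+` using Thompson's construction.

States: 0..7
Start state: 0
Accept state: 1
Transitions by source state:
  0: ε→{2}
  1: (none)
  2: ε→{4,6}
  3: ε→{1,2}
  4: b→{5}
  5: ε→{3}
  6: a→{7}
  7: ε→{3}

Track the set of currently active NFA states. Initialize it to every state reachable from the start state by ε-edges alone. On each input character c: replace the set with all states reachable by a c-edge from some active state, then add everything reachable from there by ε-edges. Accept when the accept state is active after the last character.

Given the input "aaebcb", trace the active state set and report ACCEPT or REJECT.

S₀ = ε-closure({0}) = {0,2,4,6}
'a' @ 1: {1,2,3,4,6,7}  (accept∈set)
'a' @ 2: {1,2,3,4,6,7}  (accept∈set)
'e' @ 3: {}  — no active states
rest 'bcb' ignored (set empty)
final: {}; accept 1 not in set

Answer: REJECT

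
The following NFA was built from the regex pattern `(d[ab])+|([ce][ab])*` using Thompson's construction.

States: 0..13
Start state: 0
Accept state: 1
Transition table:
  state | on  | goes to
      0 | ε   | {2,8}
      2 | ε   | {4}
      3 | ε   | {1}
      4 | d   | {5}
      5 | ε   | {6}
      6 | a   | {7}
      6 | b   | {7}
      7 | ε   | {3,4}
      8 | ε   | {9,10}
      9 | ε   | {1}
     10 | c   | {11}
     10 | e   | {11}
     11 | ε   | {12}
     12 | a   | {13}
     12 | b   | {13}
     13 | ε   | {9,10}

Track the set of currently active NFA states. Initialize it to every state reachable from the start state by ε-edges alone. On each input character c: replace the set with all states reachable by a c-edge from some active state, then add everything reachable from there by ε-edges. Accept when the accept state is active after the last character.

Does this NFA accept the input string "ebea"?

S₀ = ε-closure({0}) = {0,1,2,4,8,9,10}
'e' @ 1: {11,12}
'b' @ 2: {1,9,10,13}  [accepting]
'e' @ 3: {11,12}
'a' @ 4: {1,9,10,13}  [accepting]
after full input: {1,9,10,13}  (accept=1 in)

Answer: ACCEPT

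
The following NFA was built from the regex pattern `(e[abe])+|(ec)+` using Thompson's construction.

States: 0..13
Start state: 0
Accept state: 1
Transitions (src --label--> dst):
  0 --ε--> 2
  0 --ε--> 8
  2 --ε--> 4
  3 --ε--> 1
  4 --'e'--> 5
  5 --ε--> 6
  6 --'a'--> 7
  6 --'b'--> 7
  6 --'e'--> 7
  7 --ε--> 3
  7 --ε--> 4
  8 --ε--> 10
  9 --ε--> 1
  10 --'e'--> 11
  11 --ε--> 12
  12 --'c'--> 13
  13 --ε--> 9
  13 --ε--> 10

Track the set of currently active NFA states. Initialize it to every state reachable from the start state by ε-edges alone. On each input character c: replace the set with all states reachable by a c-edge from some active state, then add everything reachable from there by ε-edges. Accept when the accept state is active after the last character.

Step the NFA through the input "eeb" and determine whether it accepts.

Answer: REJECT

Derivation:
start: ε-closure({0}) = {0,2,4,8,10}
'e' @ 1: {5,6,11,12}
'e' @ 2: {1,3,4,7}  (accept∈set)
'b' @ 3: {}  — state set empty
final: {}; accept 1 not in set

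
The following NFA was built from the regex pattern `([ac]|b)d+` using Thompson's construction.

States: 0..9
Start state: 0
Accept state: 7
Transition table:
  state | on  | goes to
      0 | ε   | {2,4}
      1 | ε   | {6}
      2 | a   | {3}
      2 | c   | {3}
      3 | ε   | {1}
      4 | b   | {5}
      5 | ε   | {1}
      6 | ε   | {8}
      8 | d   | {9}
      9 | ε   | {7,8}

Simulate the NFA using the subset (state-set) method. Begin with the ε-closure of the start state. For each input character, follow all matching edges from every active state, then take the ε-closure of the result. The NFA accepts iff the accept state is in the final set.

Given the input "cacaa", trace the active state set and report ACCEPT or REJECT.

Answer: REJECT

Steps:
initial (ε-close {0}): {0,2,4}
'c' @ 1: {1,3,6,8}
'a' @ 2: {}  — dead — no transitions
rest 'caa' ignored (set empty)
final: {}; accept 7 not in set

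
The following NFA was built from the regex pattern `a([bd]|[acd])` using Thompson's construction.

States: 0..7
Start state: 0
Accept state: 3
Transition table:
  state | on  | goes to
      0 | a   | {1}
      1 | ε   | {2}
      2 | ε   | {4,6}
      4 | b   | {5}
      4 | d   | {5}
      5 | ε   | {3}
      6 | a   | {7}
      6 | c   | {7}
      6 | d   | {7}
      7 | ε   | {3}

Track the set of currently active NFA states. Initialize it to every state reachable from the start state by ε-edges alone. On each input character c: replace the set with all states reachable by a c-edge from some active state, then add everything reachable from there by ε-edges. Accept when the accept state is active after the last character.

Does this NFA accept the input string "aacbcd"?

Answer: REJECT

Derivation:
initial (ε-close {0}): {0}
'a' @ 1: {1,2,4,6}
'a' @ 2: {3,7}  ✓accept
'c' @ 3: {}  — state set empty
rest 'bcd' ignored (set empty)
final: {}; accept 3 not in set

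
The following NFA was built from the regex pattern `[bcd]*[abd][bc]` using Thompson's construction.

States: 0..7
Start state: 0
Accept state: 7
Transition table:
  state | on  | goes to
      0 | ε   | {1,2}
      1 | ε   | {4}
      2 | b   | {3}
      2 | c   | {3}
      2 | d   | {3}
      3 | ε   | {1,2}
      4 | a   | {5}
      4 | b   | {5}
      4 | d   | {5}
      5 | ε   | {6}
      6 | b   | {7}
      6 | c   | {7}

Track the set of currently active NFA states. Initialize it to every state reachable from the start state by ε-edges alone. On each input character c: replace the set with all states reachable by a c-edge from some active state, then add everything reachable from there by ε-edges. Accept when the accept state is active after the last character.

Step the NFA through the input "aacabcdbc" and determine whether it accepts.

start: ε-closure({0}) = {0,1,2,4}
'a' @ 1: {5,6}
'a' @ 2: {}  — no active states
rest 'cabcdbc' ignored (set empty)
after full input: {}  (accept=7 not in)

Answer: REJECT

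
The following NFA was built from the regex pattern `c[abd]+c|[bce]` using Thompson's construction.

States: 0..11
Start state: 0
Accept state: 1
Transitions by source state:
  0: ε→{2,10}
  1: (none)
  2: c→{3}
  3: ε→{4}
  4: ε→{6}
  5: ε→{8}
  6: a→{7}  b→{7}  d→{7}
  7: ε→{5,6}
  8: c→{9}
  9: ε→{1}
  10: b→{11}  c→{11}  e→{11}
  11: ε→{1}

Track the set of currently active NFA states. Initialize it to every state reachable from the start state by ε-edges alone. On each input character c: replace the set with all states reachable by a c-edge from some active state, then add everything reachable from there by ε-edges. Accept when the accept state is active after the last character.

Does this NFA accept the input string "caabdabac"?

Answer: ACCEPT

Derivation:
start: ε-closure({0}) = {0,2,10}
'c' @ 1: {1,3,4,6,11}  (accept∈set)
'a' @ 2: {5,6,7,8}
'a' @ 3: {5,6,7,8}
'b' @ 4: {5,6,7,8}
'd' @ 5: {5,6,7,8}
'a' @ 6: {5,6,7,8}
'b' @ 7: {5,6,7,8}
'a' @ 8: {5,6,7,8}
'c' @ 9: {1,9}  (accept∈set)
after full input: {1,9}  (accept=1 in)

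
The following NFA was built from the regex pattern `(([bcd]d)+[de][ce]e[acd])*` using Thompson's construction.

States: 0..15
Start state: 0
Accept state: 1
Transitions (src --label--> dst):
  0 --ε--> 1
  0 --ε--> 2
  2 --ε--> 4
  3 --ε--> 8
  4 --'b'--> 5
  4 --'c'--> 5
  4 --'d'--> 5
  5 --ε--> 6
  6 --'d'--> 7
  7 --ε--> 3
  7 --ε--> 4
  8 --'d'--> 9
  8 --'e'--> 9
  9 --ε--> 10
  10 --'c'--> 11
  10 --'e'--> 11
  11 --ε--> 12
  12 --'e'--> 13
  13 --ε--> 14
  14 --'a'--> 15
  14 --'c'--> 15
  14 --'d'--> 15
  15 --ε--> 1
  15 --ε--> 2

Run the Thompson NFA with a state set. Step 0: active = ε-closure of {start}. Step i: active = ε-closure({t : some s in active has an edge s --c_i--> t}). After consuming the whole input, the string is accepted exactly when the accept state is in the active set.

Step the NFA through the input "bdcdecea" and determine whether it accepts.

Answer: ACCEPT

Steps:
start: ε-closure({0}) = {0,1,2,4}
'b' @ 1: {5,6}
'd' @ 2: {3,4,7,8}
'c' @ 3: {5,6}
'd' @ 4: {3,4,7,8}
'e' @ 5: {9,10}
'c' @ 6: {11,12}
'e' @ 7: {13,14}
'a' @ 8: {1,2,4,15}  [accepting]
final: {1,2,4,15}; accept 1 in set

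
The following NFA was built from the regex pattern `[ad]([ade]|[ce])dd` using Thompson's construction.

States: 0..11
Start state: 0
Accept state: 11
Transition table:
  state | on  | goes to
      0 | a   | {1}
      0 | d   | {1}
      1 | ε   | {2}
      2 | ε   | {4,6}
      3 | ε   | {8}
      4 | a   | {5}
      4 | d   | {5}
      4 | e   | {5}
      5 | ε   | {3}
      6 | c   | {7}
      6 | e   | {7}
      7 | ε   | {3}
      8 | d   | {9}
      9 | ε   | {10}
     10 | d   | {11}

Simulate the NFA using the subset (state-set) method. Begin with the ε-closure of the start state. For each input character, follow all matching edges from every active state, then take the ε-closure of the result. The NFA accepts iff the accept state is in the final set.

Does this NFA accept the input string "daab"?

S₀ = ε-closure({0}) = {0}
'd' @ 1: {1,2,4,6}
'a' @ 2: {3,5,8}
'a' @ 3: {}  — state set empty
rest 'b' ignored (set empty)
end set {} — state 11 not in

Answer: REJECT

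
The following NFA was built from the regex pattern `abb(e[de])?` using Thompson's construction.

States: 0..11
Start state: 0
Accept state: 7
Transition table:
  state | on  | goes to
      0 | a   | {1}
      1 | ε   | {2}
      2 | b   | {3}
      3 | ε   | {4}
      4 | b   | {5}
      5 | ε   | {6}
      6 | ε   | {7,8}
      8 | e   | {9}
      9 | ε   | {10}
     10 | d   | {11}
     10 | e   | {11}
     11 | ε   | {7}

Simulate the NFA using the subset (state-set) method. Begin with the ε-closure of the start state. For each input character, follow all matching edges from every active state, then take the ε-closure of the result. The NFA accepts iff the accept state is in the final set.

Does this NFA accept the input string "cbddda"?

Answer: REJECT

Steps:
S₀ = ε-closure({0}) = {0}
'c' @ 1: {}  — dead — no transitions
rest 'bddda' ignored (set empty)
after full input: {}  (accept=7 not in)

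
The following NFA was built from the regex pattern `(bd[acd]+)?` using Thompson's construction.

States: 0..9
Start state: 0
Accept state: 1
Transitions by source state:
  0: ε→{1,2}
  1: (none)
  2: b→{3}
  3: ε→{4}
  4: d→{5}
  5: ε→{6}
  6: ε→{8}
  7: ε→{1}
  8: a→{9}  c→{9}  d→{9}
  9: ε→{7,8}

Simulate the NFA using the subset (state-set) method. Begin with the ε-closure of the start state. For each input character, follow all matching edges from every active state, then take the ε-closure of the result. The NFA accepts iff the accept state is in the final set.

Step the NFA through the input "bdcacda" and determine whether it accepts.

start: ε-closure({0}) = {0,1,2}
'b' @ 1: {3,4}
'd' @ 2: {5,6,8}
'c' @ 3: {1,7,8,9}  ✓accept
'a' @ 4: {1,7,8,9}  ✓accept
'c' @ 5: {1,7,8,9}  ✓accept
'd' @ 6: {1,7,8,9}  ✓accept
'a' @ 7: {1,7,8,9}  ✓accept
after full input: {1,7,8,9}  (accept=1 in)

Answer: ACCEPT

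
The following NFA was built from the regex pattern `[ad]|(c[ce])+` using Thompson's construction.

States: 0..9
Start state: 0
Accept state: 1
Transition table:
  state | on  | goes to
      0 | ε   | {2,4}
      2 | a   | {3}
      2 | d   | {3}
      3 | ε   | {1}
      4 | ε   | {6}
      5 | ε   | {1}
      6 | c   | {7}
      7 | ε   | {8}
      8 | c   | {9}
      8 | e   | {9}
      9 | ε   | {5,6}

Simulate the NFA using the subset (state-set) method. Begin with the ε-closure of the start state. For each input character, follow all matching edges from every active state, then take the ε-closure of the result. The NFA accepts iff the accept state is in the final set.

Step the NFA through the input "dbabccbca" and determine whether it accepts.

Answer: REJECT

Trace:
initial (ε-close {0}): {0,2,4,6}
'd' @ 1: {1,3}  [accepting]
'b' @ 2: {}  — dead — no transitions
rest 'abccbca' ignored (set empty)
final: {}; accept 1 not in set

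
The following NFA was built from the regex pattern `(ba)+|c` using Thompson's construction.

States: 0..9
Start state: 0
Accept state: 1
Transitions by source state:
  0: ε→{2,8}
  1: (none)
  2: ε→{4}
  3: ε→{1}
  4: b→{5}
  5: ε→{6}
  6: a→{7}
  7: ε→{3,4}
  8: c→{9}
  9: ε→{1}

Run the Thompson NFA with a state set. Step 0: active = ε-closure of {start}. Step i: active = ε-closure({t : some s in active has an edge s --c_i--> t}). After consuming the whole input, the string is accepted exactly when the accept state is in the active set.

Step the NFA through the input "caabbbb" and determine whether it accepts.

Answer: REJECT

Derivation:
start: ε-closure({0}) = {0,2,4,8}
'c' @ 1: {1,9}  (accept∈set)
'a' @ 2: {}  — dead — no transitions
rest 'abbbb' ignored (set empty)
after full input: {}  (accept=1 not in)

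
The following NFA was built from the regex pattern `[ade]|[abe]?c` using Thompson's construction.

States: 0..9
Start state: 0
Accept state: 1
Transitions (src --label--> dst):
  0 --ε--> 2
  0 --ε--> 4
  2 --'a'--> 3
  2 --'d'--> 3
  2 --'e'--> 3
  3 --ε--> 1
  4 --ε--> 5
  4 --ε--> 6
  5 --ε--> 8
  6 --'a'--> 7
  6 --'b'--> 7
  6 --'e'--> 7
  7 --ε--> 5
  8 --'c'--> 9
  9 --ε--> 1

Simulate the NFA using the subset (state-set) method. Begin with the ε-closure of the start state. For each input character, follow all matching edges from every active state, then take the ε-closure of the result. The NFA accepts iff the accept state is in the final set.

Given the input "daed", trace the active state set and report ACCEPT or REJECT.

Answer: REJECT

Derivation:
S₀ = ε-closure({0}) = {0,2,4,5,6,8}
'd' @ 1: {1,3}  [accepting]
'a' @ 2: {}  — dead — no transitions
rest 'ed' ignored (set empty)
final: {}; accept 1 not in set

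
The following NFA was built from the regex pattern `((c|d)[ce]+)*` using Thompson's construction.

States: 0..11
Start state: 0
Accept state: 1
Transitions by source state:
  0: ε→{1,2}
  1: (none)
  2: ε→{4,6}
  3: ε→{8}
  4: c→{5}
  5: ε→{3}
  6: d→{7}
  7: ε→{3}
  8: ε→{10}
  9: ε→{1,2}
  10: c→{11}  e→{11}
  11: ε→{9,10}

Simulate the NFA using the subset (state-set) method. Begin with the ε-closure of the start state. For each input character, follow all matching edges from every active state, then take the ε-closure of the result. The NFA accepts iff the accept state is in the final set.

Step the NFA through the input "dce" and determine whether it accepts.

Answer: ACCEPT

Trace:
initial (ε-close {0}): {0,1,2,4,6}
'd' @ 1: {3,7,8,10}
'c' @ 2: {1,2,4,6,9,10,11}  ✓accept
'e' @ 3: {1,2,4,6,9,10,11}  ✓accept
final: {1,2,4,6,9,10,11}; accept 1 in set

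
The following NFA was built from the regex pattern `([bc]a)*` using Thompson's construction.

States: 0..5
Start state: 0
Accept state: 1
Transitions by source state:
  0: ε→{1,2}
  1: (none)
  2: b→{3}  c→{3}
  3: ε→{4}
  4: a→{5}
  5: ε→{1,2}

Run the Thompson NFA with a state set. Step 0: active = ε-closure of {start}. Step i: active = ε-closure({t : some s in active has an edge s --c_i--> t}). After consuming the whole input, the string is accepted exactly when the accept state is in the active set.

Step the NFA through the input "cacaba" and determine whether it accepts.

initial (ε-close {0}): {0,1,2}
'c' @ 1: {3,4}
'a' @ 2: {1,2,5}  (accept∈set)
'c' @ 3: {3,4}
'a' @ 4: {1,2,5}  (accept∈set)
'b' @ 5: {3,4}
'a' @ 6: {1,2,5}  (accept∈set)
end set {1,2,5} — state 1 in

Answer: ACCEPT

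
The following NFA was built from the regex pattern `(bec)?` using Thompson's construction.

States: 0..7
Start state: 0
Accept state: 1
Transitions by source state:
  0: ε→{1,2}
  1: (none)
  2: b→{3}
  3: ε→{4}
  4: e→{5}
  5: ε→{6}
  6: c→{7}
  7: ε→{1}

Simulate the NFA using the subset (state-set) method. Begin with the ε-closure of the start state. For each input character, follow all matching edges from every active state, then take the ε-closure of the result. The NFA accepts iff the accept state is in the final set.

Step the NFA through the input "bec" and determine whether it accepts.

Answer: ACCEPT

Steps:
initial (ε-close {0}): {0,1,2}
'b' @ 1: {3,4}
'e' @ 2: {5,6}
'c' @ 3: {1,7}  ✓accept
end set {1,7} — state 1 in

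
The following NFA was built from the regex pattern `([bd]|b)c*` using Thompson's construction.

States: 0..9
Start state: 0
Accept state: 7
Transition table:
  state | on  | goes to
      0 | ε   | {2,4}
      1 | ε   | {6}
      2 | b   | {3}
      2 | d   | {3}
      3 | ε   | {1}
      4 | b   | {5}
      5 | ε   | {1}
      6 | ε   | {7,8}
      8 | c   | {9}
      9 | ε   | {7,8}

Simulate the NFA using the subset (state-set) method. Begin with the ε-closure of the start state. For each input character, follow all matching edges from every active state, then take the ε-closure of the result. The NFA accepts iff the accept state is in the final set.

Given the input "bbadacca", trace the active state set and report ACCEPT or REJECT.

Answer: REJECT

Trace:
initial (ε-close {0}): {0,2,4}
'b' @ 1: {1,3,5,6,7,8}  ✓accept
'b' @ 2: {}  — dead — no transitions
rest 'adacca' ignored (set empty)
end set {} — state 7 not in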